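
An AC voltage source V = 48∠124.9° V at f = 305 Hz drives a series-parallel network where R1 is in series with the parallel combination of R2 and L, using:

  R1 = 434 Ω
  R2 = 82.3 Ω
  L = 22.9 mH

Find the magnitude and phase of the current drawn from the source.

Step 1 — Angular frequency: ω = 2π·f = 2π·305 = 1916 rad/s.
Step 2 — Component impedances:
  R1: Z = R = 434 Ω
  R2: Z = R = 82.3 Ω
  L: Z = jωL = j·1916·0.0229 = 0 + j43.88 Ω
Step 3 — Parallel branch: R2 || L = 1/(1/R2 + 1/L) = 18.22 + j34.17 Ω.
Step 4 — Series with R1: Z_total = R1 + (R2 || L) = 452.2 + j34.17 Ω = 453.5∠4.3° Ω.
Step 5 — Source phasor: V = 48∠124.9° V = -27.46 + j39.37 V.
Step 6 — Ohm's law: I = V / Z_total = (-27.46 + j39.37) / (452.2 + j34.17) = -0.05384 + j0.09112 A.
Step 7 — Convert to polar: |I| = 0.1058 A, ∠I = 120.6°.

I = 0.1058∠120.6° A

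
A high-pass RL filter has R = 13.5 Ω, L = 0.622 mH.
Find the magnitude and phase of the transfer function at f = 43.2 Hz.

Step 1 — Angular frequency: ω = 2π·43.2 = 271.4 rad/s.
Step 2 — Transfer function: H(jω) = jωL/(R + jωL).
Step 3 — Numerator jωL = j·0.1688; denominator R + jωL = 13.5 + j0.1688.
Step 4 — H = 0.0001564 + j0.0125.
Step 5 — Magnitude: |H| = 0.01251 (-38.1 dB); phase: φ = 89.3°.

|H| = 0.01251 (-38.1 dB), φ = 89.3°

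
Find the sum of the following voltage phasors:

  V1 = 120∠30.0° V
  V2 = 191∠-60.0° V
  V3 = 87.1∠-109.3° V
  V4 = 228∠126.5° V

Step 1 — Convert each phasor to rectangular form:
  V1 = 120·(cos(30.0°) + j·sin(30.0°)) = 103.9 + j60 V
  V2 = 191·(cos(-60.0°) + j·sin(-60.0°)) = 95.5 - j165.4 V
  V3 = 87.1·(cos(-109.3°) + j·sin(-109.3°)) = -28.79 - j82.21 V
  V4 = 228·(cos(126.5°) + j·sin(126.5°)) = -135.6 + j183.3 V
Step 2 — Sum components: V_total = 35.02 - j4.337 V.
Step 3 — Convert to polar: |V_total| = 35.28 V, ∠V_total = -7.1°.

V_total = 35.28∠-7.1° V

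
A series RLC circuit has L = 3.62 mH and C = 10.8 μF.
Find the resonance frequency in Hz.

Step 1 — Resonance condition Im(Z)=0 gives ω₀ = 1/√(LC).
Step 2 — ω₀ = 1/√(0.00362·1.08e-05) = 5057 rad/s.
Step 3 — f₀ = ω₀/(2π) = 804.9 Hz.

f₀ = 804.9 Hz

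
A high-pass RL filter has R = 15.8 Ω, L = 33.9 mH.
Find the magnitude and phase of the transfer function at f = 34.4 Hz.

Step 1 — Angular frequency: ω = 2π·34.4 = 216.1 rad/s.
Step 2 — Transfer function: H(jω) = jωL/(R + jωL).
Step 3 — Numerator jωL = j·7.327; denominator R + jωL = 15.8 + j7.327.
Step 4 — H = 0.177 + j0.3817.
Step 5 — Magnitude: |H| = 0.4207 (-7.5 dB); phase: φ = 65.1°.

|H| = 0.4207 (-7.5 dB), φ = 65.1°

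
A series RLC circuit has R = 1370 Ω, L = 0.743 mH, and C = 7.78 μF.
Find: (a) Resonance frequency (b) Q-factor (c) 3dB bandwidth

Step 1 — Resonance: ω₀ = 1/√(LC) = 1/√(0.000743·7.78e-06) = 1.315e+04 rad/s.
Step 2 — f₀ = ω₀/(2π) = 2093 Hz.
Step 3 — Series Q: Q = ω₀L/R = 1.315e+04·0.000743/1370 = 0.007133.
Step 4 — Bandwidth: Δω = ω₀/Q = 1.844e+06 rad/s; BW = Δω/(2π) = 2.935e+05 Hz.

(a) f₀ = 2093 Hz  (b) Q = 0.007133  (c) BW = 2.935e+05 Hz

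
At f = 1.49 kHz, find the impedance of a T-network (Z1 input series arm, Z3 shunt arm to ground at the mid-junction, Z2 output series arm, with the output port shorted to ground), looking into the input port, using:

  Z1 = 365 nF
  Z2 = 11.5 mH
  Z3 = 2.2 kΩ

Step 1 — Angular frequency: ω = 2π·f = 2π·1490 = 9362 rad/s.
Step 2 — Component impedances:
  Z1: Z = 1/(jωC) = -j/(ω·C) = 0 - j292.6 Ω
  Z2: Z = jωL = j·9362·0.0115 = 0 + j107.7 Ω
  Z3: Z = R = 2200 Ω
Step 3 — With the output port shorted to ground, the output series arm Z2 runs from the junction to ground; the shunt arm Z3 also runs from the junction to ground. They appear in parallel: Z3 || Z2 = 5.256 + j107.4 Ω.
Step 4 — Series with input arm Z1: Z_in = Z1 + (Z3 || Z2) = 5.256 - j185.2 Ω = 185.3∠-88.4° Ω.

Z = 5.256 - j185.2 Ω = 185.3∠-88.4° Ω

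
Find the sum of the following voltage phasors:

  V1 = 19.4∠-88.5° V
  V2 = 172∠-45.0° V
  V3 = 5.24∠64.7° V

Step 1 — Convert each phasor to rectangular form:
  V1 = 19.4·(cos(-88.5°) + j·sin(-88.5°)) = 0.5078 - j19.39 V
  V2 = 172·(cos(-45.0°) + j·sin(-45.0°)) = 121.6 - j121.6 V
  V3 = 5.24·(cos(64.7°) + j·sin(64.7°)) = 2.239 + j4.737 V
Step 2 — Sum components: V_total = 124.4 - j136.3 V.
Step 3 — Convert to polar: |V_total| = 184.5 V, ∠V_total = -47.6°.

V_total = 184.5∠-47.6° V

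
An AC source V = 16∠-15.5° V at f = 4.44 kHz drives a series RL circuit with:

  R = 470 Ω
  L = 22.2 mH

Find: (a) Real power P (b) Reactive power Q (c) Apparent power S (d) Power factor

Step 1 — Angular frequency: ω = 2π·f = 2π·4440 = 2.79e+04 rad/s.
Step 2 — Component impedances:
  R: Z = R = 470 Ω
  L: Z = jωL = j·2.79e+04·0.0222 = 0 + j619.3 Ω
Step 3 — Series combination: Z_total = R + L = 470 + j619.3 Ω = 777.5∠52.8° Ω.
Step 4 — Source phasor: V = 16∠-15.5° V = 15.42 - j4.276 V.
Step 5 — Current: I = V / Z = 0.007607 - j0.01912 A = 0.02058∠-68.3° A.
Step 6 — Complex power: S = V·I* = 0.1991 + j0.2623 VA.
Step 7 — Real power: P = Re(S) = 0.1991 W.
Step 8 — Reactive power: Q = Im(S) = 0.2623 VAR.
Step 9 — Apparent power: |S| = 0.3293 VA.
Step 10 — Power factor: PF = P/|S| = 0.6045 (lagging).

(a) P = 0.1991 W  (b) Q = 0.2623 VAR  (c) S = 0.3293 VA  (d) PF = 0.6045 (lagging)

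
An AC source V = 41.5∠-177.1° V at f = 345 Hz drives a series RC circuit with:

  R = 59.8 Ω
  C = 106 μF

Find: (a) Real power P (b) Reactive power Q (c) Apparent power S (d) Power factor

Step 1 — Angular frequency: ω = 2π·f = 2π·345 = 2168 rad/s.
Step 2 — Component impedances:
  R: Z = R = 59.8 Ω
  C: Z = 1/(jωC) = -j/(ω·C) = 0 - j4.352 Ω
Step 3 — Series combination: Z_total = R + C = 59.8 - j4.352 Ω = 59.96∠-4.2° Ω.
Step 4 — Source phasor: V = 41.5∠-177.1° V = -41.45 - j2.1 V.
Step 5 — Current: I = V / Z = -0.6869 - j0.0851 A = 0.6921∠-172.9° A.
Step 6 — Complex power: S = V·I* = 28.65 - j2.085 VA.
Step 7 — Real power: P = Re(S) = 28.65 W.
Step 8 — Reactive power: Q = Im(S) = -2.085 VAR.
Step 9 — Apparent power: |S| = 28.72 VA.
Step 10 — Power factor: PF = P/|S| = 0.9974 (leading).

(a) P = 28.65 W  (b) Q = -2.085 VAR  (c) S = 28.72 VA  (d) PF = 0.9974 (leading)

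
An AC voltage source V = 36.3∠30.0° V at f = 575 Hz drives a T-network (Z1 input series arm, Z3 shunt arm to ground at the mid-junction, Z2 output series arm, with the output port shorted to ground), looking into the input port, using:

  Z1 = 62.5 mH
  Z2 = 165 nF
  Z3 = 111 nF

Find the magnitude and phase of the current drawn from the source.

Step 1 — Angular frequency: ω = 2π·f = 2π·575 = 3613 rad/s.
Step 2 — Component impedances:
  Z1: Z = jωL = j·3613·0.0625 = 0 + j225.8 Ω
  Z2: Z = 1/(jωC) = -j/(ω·C) = 0 - j1678 Ω
  Z3: Z = 1/(jωC) = -j/(ω·C) = 0 - j2494 Ω
Step 3 — With the output port shorted to ground, the output series arm Z2 runs from the junction to ground; the shunt arm Z3 also runs from the junction to ground. They appear in parallel: Z3 || Z2 = 0 - j1003 Ω.
Step 4 — Series with input arm Z1: Z_in = Z1 + (Z3 || Z2) = 0 - j777.1 Ω = 777.1∠-90.0° Ω.
Step 5 — Source phasor: V = 36.3∠30.0° V = 31.44 + j18.15 V.
Step 6 — Ohm's law: I = V / Z_total = (31.44 + j18.15) / (0 - j777.1) = -0.02336 + j0.04046 A.
Step 7 — Convert to polar: |I| = 0.04671 A, ∠I = 120.0°.

I = 0.04671∠120.0° A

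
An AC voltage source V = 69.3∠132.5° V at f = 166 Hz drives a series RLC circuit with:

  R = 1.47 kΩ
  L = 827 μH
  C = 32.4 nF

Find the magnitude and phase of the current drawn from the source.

Step 1 — Angular frequency: ω = 2π·f = 2π·166 = 1043 rad/s.
Step 2 — Component impedances:
  R: Z = R = 1470 Ω
  L: Z = jωL = j·1043·0.000827 = 0 + j0.8626 Ω
  C: Z = 1/(jωC) = -j/(ω·C) = 0 - j2.959e+04 Ω
Step 3 — Series combination: Z_total = R + L + C = 1470 - j2.959e+04 Ω = 2.963e+04∠-87.2° Ω.
Step 4 — Source phasor: V = 69.3∠132.5° V = -46.82 + j51.09 V.
Step 5 — Ohm's law: I = V / Z_total = (-46.82 + j51.09) / (1470 - j2.959e+04) = -0.001801 - j0.001493 A.
Step 6 — Convert to polar: |I| = 0.002339 A, ∠I = -140.3°.

I = 0.002339∠-140.3° A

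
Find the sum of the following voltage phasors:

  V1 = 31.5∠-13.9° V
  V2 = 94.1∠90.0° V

Step 1 — Convert each phasor to rectangular form:
  V1 = 31.5·(cos(-13.9°) + j·sin(-13.9°)) = 30.58 - j7.567 V
  V2 = 94.1·(cos(90.0°) + j·sin(90.0°)) = 0 + j94.1 V
Step 2 — Sum components: V_total = 30.58 + j86.53 V.
Step 3 — Convert to polar: |V_total| = 91.78 V, ∠V_total = 70.5°.

V_total = 91.78∠70.5° V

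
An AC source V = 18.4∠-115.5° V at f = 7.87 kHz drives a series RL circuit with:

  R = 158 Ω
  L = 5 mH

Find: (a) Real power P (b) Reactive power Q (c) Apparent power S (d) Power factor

Step 1 — Angular frequency: ω = 2π·f = 2π·7870 = 4.945e+04 rad/s.
Step 2 — Component impedances:
  R: Z = R = 158 Ω
  L: Z = jωL = j·4.945e+04·0.005 = 0 + j247.2 Ω
Step 3 — Series combination: Z_total = R + L = 158 + j247.2 Ω = 293.4∠57.4° Ω.
Step 4 — Source phasor: V = 18.4∠-115.5° V = -7.921 - j16.61 V.
Step 5 — Current: I = V / Z = -0.06223 - j0.00773 A = 0.06271∠-172.9° A.
Step 6 — Complex power: S = V·I* = 0.6213 + j0.9723 VA.
Step 7 — Real power: P = Re(S) = 0.6213 W.
Step 8 — Reactive power: Q = Im(S) = 0.9723 VAR.
Step 9 — Apparent power: |S| = 1.154 VA.
Step 10 — Power factor: PF = P/|S| = 0.5385 (lagging).

(a) P = 0.6213 W  (b) Q = 0.9723 VAR  (c) S = 1.154 VA  (d) PF = 0.5385 (lagging)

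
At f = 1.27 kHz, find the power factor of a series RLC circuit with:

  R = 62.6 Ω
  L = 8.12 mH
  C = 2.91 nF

Step 1 — Angular frequency: ω = 2π·f = 2π·1270 = 7980 rad/s.
Step 2 — Component impedances:
  R: Z = R = 62.6 Ω
  L: Z = jωL = j·7980·0.00812 = 0 + j64.79 Ω
  C: Z = 1/(jωC) = -j/(ω·C) = 0 - j4.306e+04 Ω
Step 3 — Series combination: Z_total = R + L + C = 62.6 - j4.3e+04 Ω = 4.3e+04∠-89.9° Ω.
Step 4 — Power factor: PF = cos(φ) = Re(Z)/|Z| = 62.6/4.3e+04 = 0.001456.
Step 5 — Type: Im(Z) = -4.3e+04 ⇒ leading (phase φ = -89.9°).

PF = 0.001456 (leading, φ = -89.9°)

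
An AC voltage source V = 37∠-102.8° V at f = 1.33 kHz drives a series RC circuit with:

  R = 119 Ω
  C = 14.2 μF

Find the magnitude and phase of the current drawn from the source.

Step 1 — Angular frequency: ω = 2π·f = 2π·1330 = 8357 rad/s.
Step 2 — Component impedances:
  R: Z = R = 119 Ω
  C: Z = 1/(jωC) = -j/(ω·C) = 0 - j8.427 Ω
Step 3 — Series combination: Z_total = R + C = 119 - j8.427 Ω = 119.3∠-4.1° Ω.
Step 4 — Source phasor: V = 37∠-102.8° V = -8.197 - j36.08 V.
Step 5 — Ohm's law: I = V / Z_total = (-8.197 - j36.08) / (119 - j8.427) = -0.04718 - j0.3065 A.
Step 6 — Convert to polar: |I| = 0.3101 A, ∠I = -98.7°.

I = 0.3101∠-98.7° A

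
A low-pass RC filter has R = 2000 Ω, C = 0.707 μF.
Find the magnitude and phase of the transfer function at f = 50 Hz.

Step 1 — Angular frequency: ω = 2π·50 = 314.2 rad/s.
Step 2 — Transfer function: H(jω) = 1/(1 + jωRC).
Step 3 — Denominator: 1 + jωRC = 1 + j·314.2·2000·7.07e-07 = 1 + j0.4442.
Step 4 — H = 0.8352 - j0.371.
Step 5 — Magnitude: |H| = 0.9139 (-0.8 dB); phase: φ = -24.0°.

|H| = 0.9139 (-0.8 dB), φ = -24.0°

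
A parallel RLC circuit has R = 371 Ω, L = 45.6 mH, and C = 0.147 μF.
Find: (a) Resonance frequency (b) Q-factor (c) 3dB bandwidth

Step 1 — Resonance: ω₀ = 1/√(LC) = 1/√(0.0456·1.47e-07) = 1.221e+04 rad/s.
Step 2 — f₀ = ω₀/(2π) = 1944 Hz.
Step 3 — Parallel Q: Q = R/(ω₀L) = 371/(1.221e+04·0.0456) = 0.6661.
Step 4 — Bandwidth: Δω = ω₀/Q = 1.834e+04 rad/s; BW = Δω/(2π) = 2918 Hz.

(a) f₀ = 1944 Hz  (b) Q = 0.6661  (c) BW = 2918 Hz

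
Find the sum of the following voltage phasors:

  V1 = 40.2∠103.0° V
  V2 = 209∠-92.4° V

Step 1 — Convert each phasor to rectangular form:
  V1 = 40.2·(cos(103.0°) + j·sin(103.0°)) = -9.043 + j39.17 V
  V2 = 209·(cos(-92.4°) + j·sin(-92.4°)) = -8.752 - j208.8 V
Step 2 — Sum components: V_total = -17.8 - j169.6 V.
Step 3 — Convert to polar: |V_total| = 170.6 V, ∠V_total = -96.0°.

V_total = 170.6∠-96.0° V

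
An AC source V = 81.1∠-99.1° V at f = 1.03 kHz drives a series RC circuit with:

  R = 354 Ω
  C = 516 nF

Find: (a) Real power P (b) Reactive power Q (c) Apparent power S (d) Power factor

Step 1 — Angular frequency: ω = 2π·f = 2π·1030 = 6472 rad/s.
Step 2 — Component impedances:
  R: Z = R = 354 Ω
  C: Z = 1/(jωC) = -j/(ω·C) = 0 - j299.5 Ω
Step 3 — Series combination: Z_total = R + C = 354 - j299.5 Ω = 463.7∠-40.2° Ω.
Step 4 — Source phasor: V = 81.1∠-99.1° V = -12.83 - j80.08 V.
Step 5 — Current: I = V / Z = 0.09042 - j0.1497 A = 0.1749∠-58.9° A.
Step 6 — Complex power: S = V·I* = 10.83 - j9.161 VA.
Step 7 — Real power: P = Re(S) = 10.83 W.
Step 8 — Reactive power: Q = Im(S) = -9.161 VAR.
Step 9 — Apparent power: |S| = 14.19 VA.
Step 10 — Power factor: PF = P/|S| = 0.7635 (leading).

(a) P = 10.83 W  (b) Q = -9.161 VAR  (c) S = 14.19 VA  (d) PF = 0.7635 (leading)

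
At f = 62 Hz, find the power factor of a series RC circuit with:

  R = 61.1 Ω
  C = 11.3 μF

Step 1 — Angular frequency: ω = 2π·f = 2π·62 = 389.6 rad/s.
Step 2 — Component impedances:
  R: Z = R = 61.1 Ω
  C: Z = 1/(jωC) = -j/(ω·C) = 0 - j227.2 Ω
Step 3 — Series combination: Z_total = R + C = 61.1 - j227.2 Ω = 235.2∠-74.9° Ω.
Step 4 — Power factor: PF = cos(φ) = Re(Z)/|Z| = 61.1/235.24 = 0.2597.
Step 5 — Type: Im(Z) = -227.2 ⇒ leading (phase φ = -74.9°).

PF = 0.2597 (leading, φ = -74.9°)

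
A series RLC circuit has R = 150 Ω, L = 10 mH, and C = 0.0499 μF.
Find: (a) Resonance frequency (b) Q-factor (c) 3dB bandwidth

Step 1 — Resonance: ω₀ = 1/√(LC) = 1/√(0.01·4.99e-08) = 4.477e+04 rad/s.
Step 2 — f₀ = ω₀/(2π) = 7125 Hz.
Step 3 — Series Q: Q = ω₀L/R = 4.477e+04·0.01/150 = 2.984.
Step 4 — Bandwidth: Δω = ω₀/Q = 1.5e+04 rad/s; BW = Δω/(2π) = 2387 Hz.

(a) f₀ = 7125 Hz  (b) Q = 2.984  (c) BW = 2387 Hz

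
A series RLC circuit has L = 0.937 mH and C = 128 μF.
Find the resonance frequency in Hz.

Step 1 — Resonance condition Im(Z)=0 gives ω₀ = 1/√(LC).
Step 2 — ω₀ = 1/√(0.000937·0.000128) = 2888 rad/s.
Step 3 — f₀ = ω₀/(2π) = 459.6 Hz.

f₀ = 459.6 Hz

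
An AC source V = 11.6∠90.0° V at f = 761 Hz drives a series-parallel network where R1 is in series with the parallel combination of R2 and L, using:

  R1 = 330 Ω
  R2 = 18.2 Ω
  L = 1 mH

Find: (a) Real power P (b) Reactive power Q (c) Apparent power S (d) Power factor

Step 1 — Angular frequency: ω = 2π·f = 2π·761 = 4782 rad/s.
Step 2 — Component impedances:
  R1: Z = R = 330 Ω
  R2: Z = R = 18.2 Ω
  L: Z = jωL = j·4782·0.001 = 0 + j4.782 Ω
Step 3 — Parallel branch: R2 || L = 1/(1/R2 + 1/L) = 1.175 + j4.473 Ω.
Step 4 — Series with R1: Z_total = R1 + (R2 || L) = 331.2 + j4.473 Ω = 331.2∠0.8° Ω.
Step 5 — Source phasor: V = 11.6∠90.0° V = 0 + j11.6 V.
Step 6 — Current: I = V / Z = 0.000473 + j0.03502 A = 0.03502∠89.2° A.
Step 7 — Complex power: S = V·I* = 0.4062 + j0.005487 VA.
Step 8 — Real power: P = Re(S) = 0.4062 W.
Step 9 — Reactive power: Q = Im(S) = 0.005487 VAR.
Step 10 — Apparent power: |S| = 0.4063 VA.
Step 11 — Power factor: PF = P/|S| = 0.9999 (lagging).

(a) P = 0.4062 W  (b) Q = 0.005487 VAR  (c) S = 0.4063 VA  (d) PF = 0.9999 (lagging)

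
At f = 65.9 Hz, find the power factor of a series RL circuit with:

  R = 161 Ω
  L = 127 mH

Step 1 — Angular frequency: ω = 2π·f = 2π·65.9 = 414.1 rad/s.
Step 2 — Component impedances:
  R: Z = R = 161 Ω
  L: Z = jωL = j·414.1·0.127 = 0 + j52.59 Ω
Step 3 — Series combination: Z_total = R + L = 161 + j52.59 Ω = 169.4∠18.1° Ω.
Step 4 — Power factor: PF = cos(φ) = Re(Z)/|Z| = 161/169.37 = 0.9506.
Step 5 — Type: Im(Z) = 52.59 ⇒ lagging (phase φ = 18.1°).

PF = 0.9506 (lagging, φ = 18.1°)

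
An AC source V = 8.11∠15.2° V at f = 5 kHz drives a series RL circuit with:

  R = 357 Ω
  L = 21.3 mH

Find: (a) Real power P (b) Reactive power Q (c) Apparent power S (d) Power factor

Step 1 — Angular frequency: ω = 2π·f = 2π·5000 = 3.142e+04 rad/s.
Step 2 — Component impedances:
  R: Z = R = 357 Ω
  L: Z = jωL = j·3.142e+04·0.0213 = 0 + j669.2 Ω
Step 3 — Series combination: Z_total = R + L = 357 + j669.2 Ω = 758.4∠61.9° Ω.
Step 4 — Source phasor: V = 8.11∠15.2° V = 7.826 + j2.126 V.
Step 5 — Current: I = V / Z = 0.007331 - j0.007785 A = 0.01069∠-46.7° A.
Step 6 — Complex power: S = V·I* = 0.04082 + j0.07651 VA.
Step 7 — Real power: P = Re(S) = 0.04082 W.
Step 8 — Reactive power: Q = Im(S) = 0.07651 VAR.
Step 9 — Apparent power: |S| = 0.08672 VA.
Step 10 — Power factor: PF = P/|S| = 0.4707 (lagging).

(a) P = 0.04082 W  (b) Q = 0.07651 VAR  (c) S = 0.08672 VA  (d) PF = 0.4707 (lagging)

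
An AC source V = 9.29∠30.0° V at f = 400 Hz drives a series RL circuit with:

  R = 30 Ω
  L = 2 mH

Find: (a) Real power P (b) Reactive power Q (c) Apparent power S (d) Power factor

Step 1 — Angular frequency: ω = 2π·f = 2π·400 = 2513 rad/s.
Step 2 — Component impedances:
  R: Z = R = 30 Ω
  L: Z = jωL = j·2513·0.002 = 0 + j5.027 Ω
Step 3 — Series combination: Z_total = R + L = 30 + j5.027 Ω = 30.42∠9.5° Ω.
Step 4 — Source phasor: V = 9.29∠30.0° V = 8.045 + j4.645 V.
Step 5 — Current: I = V / Z = 0.2861 + j0.1069 A = 0.3054∠20.5° A.
Step 6 — Complex power: S = V·I* = 2.798 + j0.4689 VA.
Step 7 — Real power: P = Re(S) = 2.798 W.
Step 8 — Reactive power: Q = Im(S) = 0.4689 VAR.
Step 9 — Apparent power: |S| = 2.837 VA.
Step 10 — Power factor: PF = P/|S| = 0.9863 (lagging).

(a) P = 2.798 W  (b) Q = 0.4689 VAR  (c) S = 2.837 VA  (d) PF = 0.9863 (lagging)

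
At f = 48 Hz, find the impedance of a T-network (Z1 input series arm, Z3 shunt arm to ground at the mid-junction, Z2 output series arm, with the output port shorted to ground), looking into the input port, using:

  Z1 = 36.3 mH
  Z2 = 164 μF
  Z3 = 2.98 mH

Step 1 — Angular frequency: ω = 2π·f = 2π·48 = 301.6 rad/s.
Step 2 — Component impedances:
  Z1: Z = jωL = j·301.6·0.0363 = 0 + j10.95 Ω
  Z2: Z = 1/(jωC) = -j/(ω·C) = 0 - j20.22 Ω
  Z3: Z = jωL = j·301.6·0.00298 = 0 + j0.8987 Ω
Step 3 — With the output port shorted to ground, the output series arm Z2 runs from the junction to ground; the shunt arm Z3 also runs from the junction to ground. They appear in parallel: Z3 || Z2 = 0 + j0.9406 Ω.
Step 4 — Series with input arm Z1: Z_in = Z1 + (Z3 || Z2) = 0 + j11.89 Ω = 11.89∠90.0° Ω.

Z = 0 + j11.89 Ω = 11.89∠90.0° Ω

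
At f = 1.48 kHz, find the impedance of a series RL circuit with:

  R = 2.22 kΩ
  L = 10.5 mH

Step 1 — Angular frequency: ω = 2π·f = 2π·1480 = 9299 rad/s.
Step 2 — Component impedances:
  R: Z = R = 2220 Ω
  L: Z = jωL = j·9299·0.0105 = 0 + j97.64 Ω
Step 3 — Series combination: Z_total = R + L = 2220 + j97.64 Ω = 2222∠2.5° Ω.

Z = 2220 + j97.64 Ω = 2222∠2.5° Ω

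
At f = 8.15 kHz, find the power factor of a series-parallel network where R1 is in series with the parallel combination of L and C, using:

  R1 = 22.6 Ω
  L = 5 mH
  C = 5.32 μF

Step 1 — Angular frequency: ω = 2π·f = 2π·8150 = 5.121e+04 rad/s.
Step 2 — Component impedances:
  R1: Z = R = 22.6 Ω
  L: Z = jωL = j·5.121e+04·0.005 = 0 + j256 Ω
  C: Z = 1/(jωC) = -j/(ω·C) = 0 - j3.671 Ω
Step 3 — Parallel branch: L || C = 1/(1/L + 1/C) = 0 - j3.724 Ω.
Step 4 — Series with R1: Z_total = R1 + (L || C) = 22.6 - j3.724 Ω = 22.9∠-9.4° Ω.
Step 5 — Power factor: PF = cos(φ) = Re(Z)/|Z| = 22.6/22.905 = 0.9867.
Step 6 — Type: Im(Z) = -3.724 ⇒ leading (phase φ = -9.4°).

PF = 0.9867 (leading, φ = -9.4°)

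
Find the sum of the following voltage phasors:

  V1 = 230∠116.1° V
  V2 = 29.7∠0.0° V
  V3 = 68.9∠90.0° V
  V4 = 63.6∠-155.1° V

Step 1 — Convert each phasor to rectangular form:
  V1 = 230·(cos(116.1°) + j·sin(116.1°)) = -101.2 + j206.5 V
  V2 = 29.7·(cos(0.0°) + j·sin(0.0°)) = 29.7 V
  V3 = 68.9·(cos(90.0°) + j·sin(90.0°)) = 0 + j68.9 V
  V4 = 63.6·(cos(-155.1°) + j·sin(-155.1°)) = -57.69 - j26.78 V
Step 2 — Sum components: V_total = -129.2 + j248.7 V.
Step 3 — Convert to polar: |V_total| = 280.2 V, ∠V_total = 117.5°.

V_total = 280.2∠117.5° V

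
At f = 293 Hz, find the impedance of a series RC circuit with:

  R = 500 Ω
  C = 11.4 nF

Step 1 — Angular frequency: ω = 2π·f = 2π·293 = 1841 rad/s.
Step 2 — Component impedances:
  R: Z = R = 500 Ω
  C: Z = 1/(jωC) = -j/(ω·C) = 0 - j4.765e+04 Ω
Step 3 — Series combination: Z_total = R + C = 500 - j4.765e+04 Ω = 4.765e+04∠-89.4° Ω.

Z = 500 - j4.765e+04 Ω = 4.765e+04∠-89.4° Ω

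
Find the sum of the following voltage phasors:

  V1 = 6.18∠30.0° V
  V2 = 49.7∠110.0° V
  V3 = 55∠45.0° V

Step 1 — Convert each phasor to rectangular form:
  V1 = 6.18·(cos(30.0°) + j·sin(30.0°)) = 5.352 + j3.09 V
  V2 = 49.7·(cos(110.0°) + j·sin(110.0°)) = -17 + j46.7 V
  V3 = 55·(cos(45.0°) + j·sin(45.0°)) = 38.89 + j38.89 V
Step 2 — Sum components: V_total = 27.24 + j88.68 V.
Step 3 — Convert to polar: |V_total| = 92.77 V, ∠V_total = 72.9°.

V_total = 92.77∠72.9° V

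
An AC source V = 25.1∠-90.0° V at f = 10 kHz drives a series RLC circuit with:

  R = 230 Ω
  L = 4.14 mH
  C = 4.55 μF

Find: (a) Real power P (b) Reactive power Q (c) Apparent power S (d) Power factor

Step 1 — Angular frequency: ω = 2π·f = 2π·1e+04 = 6.283e+04 rad/s.
Step 2 — Component impedances:
  R: Z = R = 230 Ω
  L: Z = jωL = j·6.283e+04·0.00414 = 0 + j260.1 Ω
  C: Z = 1/(jωC) = -j/(ω·C) = 0 - j3.498 Ω
Step 3 — Series combination: Z_total = R + L + C = 230 + j256.6 Ω = 344.6∠48.1° Ω.
Step 4 — Source phasor: V = 25.1∠-90.0° V = 0 - j25.1 V.
Step 5 — Current: I = V / Z = -0.05424 - j0.04861 A = 0.07284∠-138.1° A.
Step 6 — Complex power: S = V·I* = 1.22 + j1.361 VA.
Step 7 — Real power: P = Re(S) = 1.22 W.
Step 8 — Reactive power: Q = Im(S) = 1.361 VAR.
Step 9 — Apparent power: |S| = 1.828 VA.
Step 10 — Power factor: PF = P/|S| = 0.6674 (lagging).

(a) P = 1.22 W  (b) Q = 1.361 VAR  (c) S = 1.828 VA  (d) PF = 0.6674 (lagging)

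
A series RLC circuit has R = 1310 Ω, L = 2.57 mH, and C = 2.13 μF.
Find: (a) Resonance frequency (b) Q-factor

Step 1 — Resonance condition Im(Z)=0 gives ω₀ = 1/√(LC).
Step 2 — ω₀ = 1/√(0.00257·2.13e-06) = 1.352e+04 rad/s.
Step 3 — f₀ = ω₀/(2π) = 2151 Hz.
Step 4 — Series Q: Q = ω₀L/R = 1.352e+04·0.00257/1310 = 0.02652.

(a) f₀ = 2151 Hz  (b) Q = 0.02652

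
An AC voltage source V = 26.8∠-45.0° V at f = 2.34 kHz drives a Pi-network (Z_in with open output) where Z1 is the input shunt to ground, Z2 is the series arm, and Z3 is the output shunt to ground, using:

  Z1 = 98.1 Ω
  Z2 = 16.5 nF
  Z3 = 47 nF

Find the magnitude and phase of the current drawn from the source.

Step 1 — Angular frequency: ω = 2π·f = 2π·2340 = 1.47e+04 rad/s.
Step 2 — Component impedances:
  Z1: Z = R = 98.1 Ω
  Z2: Z = 1/(jωC) = -j/(ω·C) = 0 - j4122 Ω
  Z3: Z = 1/(jωC) = -j/(ω·C) = 0 - j1447 Ω
Step 3 — With open output, the series arm Z2 and the output shunt Z3 appear in series to ground: Z2 + Z3 = 0 - j5569 Ω.
Step 4 — Parallel with input shunt Z1: Z_in = Z1 || (Z2 + Z3) = 98.07 - j1.727 Ω = 98.08∠-1.0° Ω.
Step 5 — Source phasor: V = 26.8∠-45.0° V = 18.95 - j18.95 V.
Step 6 — Ohm's law: I = V / Z_total = (18.95 - j18.95) / (98.07 - j1.727) = 0.1966 - j0.1898 A.
Step 7 — Convert to polar: |I| = 0.2732 A, ∠I = -44.0°.

I = 0.2732∠-44.0° A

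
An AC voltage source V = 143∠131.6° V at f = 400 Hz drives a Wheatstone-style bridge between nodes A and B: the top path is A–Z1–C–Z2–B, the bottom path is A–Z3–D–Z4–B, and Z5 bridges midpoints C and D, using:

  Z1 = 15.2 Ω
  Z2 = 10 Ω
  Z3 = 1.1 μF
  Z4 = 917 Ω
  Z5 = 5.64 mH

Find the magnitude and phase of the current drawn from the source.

Step 1 — Angular frequency: ω = 2π·f = 2π·400 = 2513 rad/s.
Step 2 — Component impedances:
  Z1: Z = R = 15.2 Ω
  Z2: Z = R = 10 Ω
  Z3: Z = 1/(jωC) = -j/(ω·C) = 0 - j361.7 Ω
  Z4: Z = R = 917 Ω
  Z5: Z = jωL = j·2513·0.00564 = 0 + j14.17 Ω
Step 3 — Bridge requires nodal analysis (the Z5 bridge couples midpoints C and D, so the two paths cannot be reduced to a simple series/parallel combination). Setting node B to ground and injecting 1 A at node A, the 3-node admittance system at A, C, D solves to V_A = Z_AB = 25.08 - j0.6626 Ω = 25.08∠-1.5° Ω.
Step 4 — Source phasor: V = 143∠131.6° V = -94.94 + j106.9 V.
Step 5 — Ohm's law: I = V / Z_total = (-94.94 + j106.9) / (25.08 - j0.6626) = -3.896 + j4.161 A.
Step 6 — Convert to polar: |I| = 5.701 A, ∠I = 133.1°.

I = 5.701∠133.1° A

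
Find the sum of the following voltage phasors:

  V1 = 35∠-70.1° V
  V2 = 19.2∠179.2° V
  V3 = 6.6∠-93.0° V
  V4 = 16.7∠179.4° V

Step 1 — Convert each phasor to rectangular form:
  V1 = 35·(cos(-70.1°) + j·sin(-70.1°)) = 11.91 - j32.91 V
  V2 = 19.2·(cos(179.2°) + j·sin(179.2°)) = -19.2 + j0.2681 V
  V3 = 6.6·(cos(-93.0°) + j·sin(-93.0°)) = -0.3454 - j6.591 V
  V4 = 16.7·(cos(179.4°) + j·sin(179.4°)) = -16.7 + j0.1749 V
Step 2 — Sum components: V_total = -24.33 - j39.06 V.
Step 3 — Convert to polar: |V_total| = 46.02 V, ∠V_total = -121.9°.

V_total = 46.02∠-121.9° V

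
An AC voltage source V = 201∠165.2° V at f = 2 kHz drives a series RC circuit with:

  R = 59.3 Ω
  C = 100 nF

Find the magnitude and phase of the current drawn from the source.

Step 1 — Angular frequency: ω = 2π·f = 2π·2000 = 1.257e+04 rad/s.
Step 2 — Component impedances:
  R: Z = R = 59.3 Ω
  C: Z = 1/(jωC) = -j/(ω·C) = 0 - j795.8 Ω
Step 3 — Series combination: Z_total = R + C = 59.3 - j795.8 Ω = 798∠-85.7° Ω.
Step 4 — Source phasor: V = 201∠165.2° V = -194.3 + j51.34 V.
Step 5 — Ohm's law: I = V / Z_total = (-194.3 + j51.34) / (59.3 - j795.8) = -0.08226 - j0.2381 A.
Step 6 — Convert to polar: |I| = 0.2519 A, ∠I = -109.1°.

I = 0.2519∠-109.1° A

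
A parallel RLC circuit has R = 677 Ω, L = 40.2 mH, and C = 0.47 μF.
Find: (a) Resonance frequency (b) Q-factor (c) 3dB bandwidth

Step 1 — Resonance: ω₀ = 1/√(LC) = 1/√(0.0402·4.7e-07) = 7275 rad/s.
Step 2 — f₀ = ω₀/(2π) = 1158 Hz.
Step 3 — Parallel Q: Q = R/(ω₀L) = 677/(7275·0.0402) = 2.315.
Step 4 — Bandwidth: Δω = ω₀/Q = 3143 rad/s; BW = Δω/(2π) = 500.2 Hz.

(a) f₀ = 1158 Hz  (b) Q = 2.315  (c) BW = 500.2 Hz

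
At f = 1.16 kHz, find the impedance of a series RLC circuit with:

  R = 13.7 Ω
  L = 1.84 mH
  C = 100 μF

Step 1 — Angular frequency: ω = 2π·f = 2π·1160 = 7288 rad/s.
Step 2 — Component impedances:
  R: Z = R = 13.7 Ω
  L: Z = jωL = j·7288·0.00184 = 0 + j13.41 Ω
  C: Z = 1/(jωC) = -j/(ω·C) = 0 - j1.372 Ω
Step 3 — Series combination: Z_total = R + L + C = 13.7 + j12.04 Ω = 18.24∠41.3° Ω.

Z = 13.7 + j12.04 Ω = 18.24∠41.3° Ω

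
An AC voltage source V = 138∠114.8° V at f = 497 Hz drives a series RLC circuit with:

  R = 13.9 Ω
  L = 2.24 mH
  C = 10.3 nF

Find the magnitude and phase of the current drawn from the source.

Step 1 — Angular frequency: ω = 2π·f = 2π·497 = 3123 rad/s.
Step 2 — Component impedances:
  R: Z = R = 13.9 Ω
  L: Z = jωL = j·3123·0.00224 = 0 + j6.995 Ω
  C: Z = 1/(jωC) = -j/(ω·C) = 0 - j3.109e+04 Ω
Step 3 — Series combination: Z_total = R + L + C = 13.9 - j3.108e+04 Ω = 3.108e+04∠-90.0° Ω.
Step 4 — Source phasor: V = 138∠114.8° V = -57.88 + j125.3 V.
Step 5 — Ohm's law: I = V / Z_total = (-57.88 + j125.3) / (13.9 - j3.108e+04) = -0.004031 - j0.00186 A.
Step 6 — Convert to polar: |I| = 0.00444 A, ∠I = -155.2°.

I = 0.00444∠-155.2° A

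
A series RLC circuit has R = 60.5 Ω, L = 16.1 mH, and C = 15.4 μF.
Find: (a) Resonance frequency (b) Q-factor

Step 1 — Resonance condition Im(Z)=0 gives ω₀ = 1/√(LC).
Step 2 — ω₀ = 1/√(0.0161·1.54e-05) = 2008 rad/s.
Step 3 — f₀ = ω₀/(2π) = 319.6 Hz.
Step 4 — Series Q: Q = ω₀L/R = 2008·0.0161/60.5 = 0.5344.

(a) f₀ = 319.6 Hz  (b) Q = 0.5344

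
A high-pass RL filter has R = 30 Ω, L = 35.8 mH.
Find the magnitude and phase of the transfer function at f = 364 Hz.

Step 1 — Angular frequency: ω = 2π·364 = 2287 rad/s.
Step 2 — Transfer function: H(jω) = jωL/(R + jωL).
Step 3 — Numerator jωL = j·81.88; denominator R + jωL = 30 + j81.88.
Step 4 — H = 0.8816 + j0.323.
Step 5 — Magnitude: |H| = 0.939 (-0.5 dB); phase: φ = 20.1°.

|H| = 0.939 (-0.5 dB), φ = 20.1°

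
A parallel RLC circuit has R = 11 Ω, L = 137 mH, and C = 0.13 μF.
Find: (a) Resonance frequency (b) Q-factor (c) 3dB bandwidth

Step 1 — Resonance: ω₀ = 1/√(LC) = 1/√(0.137·1.3e-07) = 7493 rad/s.
Step 2 — f₀ = ω₀/(2π) = 1193 Hz.
Step 3 — Parallel Q: Q = R/(ω₀L) = 11/(7493·0.137) = 0.01072.
Step 4 — Bandwidth: Δω = ω₀/Q = 6.993e+05 rad/s; BW = Δω/(2π) = 1.113e+05 Hz.

(a) f₀ = 1193 Hz  (b) Q = 0.01072  (c) BW = 1.113e+05 Hz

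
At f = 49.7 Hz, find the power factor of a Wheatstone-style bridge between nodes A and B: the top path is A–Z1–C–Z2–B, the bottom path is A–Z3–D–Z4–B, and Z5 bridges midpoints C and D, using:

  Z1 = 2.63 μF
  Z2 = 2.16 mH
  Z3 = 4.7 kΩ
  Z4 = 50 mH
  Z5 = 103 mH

Step 1 — Angular frequency: ω = 2π·f = 2π·49.7 = 312.3 rad/s.
Step 2 — Component impedances:
  Z1: Z = 1/(jωC) = -j/(ω·C) = 0 - j1218 Ω
  Z2: Z = jωL = j·312.3·0.00216 = 0 + j0.6745 Ω
  Z3: Z = R = 4700 Ω
  Z4: Z = jωL = j·312.3·0.05 = 0 + j15.61 Ω
  Z5: Z = jωL = j·312.3·0.103 = 0 + j32.16 Ω
Step 3 — Bridge requires nodal analysis (the Z5 bridge couples midpoints C and D, so the two paths cannot be reduced to a simple series/parallel combination). Setting node B to ground and injecting 1 A at node A, the 3-node admittance system at A, C, D solves to V_A = Z_AB = 295.7 - j1141 Ω = 1179∠-75.5° Ω.
Step 4 — Power factor: PF = cos(φ) = Re(Z)/|Z| = 295.71/1178.7 = 0.2509.
Step 5 — Type: Im(Z) = -1141 ⇒ leading (phase φ = -75.5°).

PF = 0.2509 (leading, φ = -75.5°)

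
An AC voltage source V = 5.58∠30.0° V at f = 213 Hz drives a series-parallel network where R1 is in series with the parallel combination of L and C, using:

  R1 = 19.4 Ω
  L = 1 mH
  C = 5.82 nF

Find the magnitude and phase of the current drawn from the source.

Step 1 — Angular frequency: ω = 2π·f = 2π·213 = 1338 rad/s.
Step 2 — Component impedances:
  R1: Z = R = 19.4 Ω
  L: Z = jωL = j·1338·0.001 = 0 + j1.338 Ω
  C: Z = 1/(jωC) = -j/(ω·C) = 0 - j1.284e+05 Ω
Step 3 — Parallel branch: L || C = 1/(1/L + 1/C) = 0 + j1.338 Ω.
Step 4 — Series with R1: Z_total = R1 + (L || C) = 19.4 + j1.338 Ω = 19.45∠3.9° Ω.
Step 5 — Source phasor: V = 5.58∠30.0° V = 4.832 + j2.79 V.
Step 6 — Ohm's law: I = V / Z_total = (4.832 + j2.79) / (19.4 + j1.338) = 0.2578 + j0.126 A.
Step 7 — Convert to polar: |I| = 0.2869 A, ∠I = 26.1°.

I = 0.2869∠26.1° A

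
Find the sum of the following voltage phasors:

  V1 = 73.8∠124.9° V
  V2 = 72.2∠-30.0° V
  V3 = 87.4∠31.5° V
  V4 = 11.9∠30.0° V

Step 1 — Convert each phasor to rectangular form:
  V1 = 73.8·(cos(124.9°) + j·sin(124.9°)) = -42.22 + j60.53 V
  V2 = 72.2·(cos(-30.0°) + j·sin(-30.0°)) = 62.53 - j36.1 V
  V3 = 87.4·(cos(31.5°) + j·sin(31.5°)) = 74.52 + j45.67 V
  V4 = 11.9·(cos(30.0°) + j·sin(30.0°)) = 10.31 + j5.95 V
Step 2 — Sum components: V_total = 105.1 + j76.04 V.
Step 3 — Convert to polar: |V_total| = 129.7 V, ∠V_total = 35.9°.

V_total = 129.7∠35.9° V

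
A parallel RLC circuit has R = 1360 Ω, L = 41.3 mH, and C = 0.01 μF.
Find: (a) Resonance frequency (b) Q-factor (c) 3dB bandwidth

Step 1 — Resonance: ω₀ = 1/√(LC) = 1/√(0.0413·1e-08) = 4.921e+04 rad/s.
Step 2 — f₀ = ω₀/(2π) = 7832 Hz.
Step 3 — Parallel Q: Q = R/(ω₀L) = 1360/(4.921e+04·0.0413) = 0.6692.
Step 4 — Bandwidth: Δω = ω₀/Q = 7.353e+04 rad/s; BW = Δω/(2π) = 1.17e+04 Hz.

(a) f₀ = 7832 Hz  (b) Q = 0.6692  (c) BW = 1.17e+04 Hz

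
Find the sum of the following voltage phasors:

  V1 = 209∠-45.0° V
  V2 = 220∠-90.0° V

Step 1 — Convert each phasor to rectangular form:
  V1 = 209·(cos(-45.0°) + j·sin(-45.0°)) = 147.8 - j147.8 V
  V2 = 220·(cos(-90.0°) + j·sin(-90.0°)) = 0 - j220 V
Step 2 — Sum components: V_total = 147.8 - j367.8 V.
Step 3 — Convert to polar: |V_total| = 396.4 V, ∠V_total = -68.1°.

V_total = 396.4∠-68.1° V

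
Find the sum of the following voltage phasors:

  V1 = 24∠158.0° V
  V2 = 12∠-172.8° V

Step 1 — Convert each phasor to rectangular form:
  V1 = 24·(cos(158.0°) + j·sin(158.0°)) = -22.25 + j8.991 V
  V2 = 12·(cos(-172.8°) + j·sin(-172.8°)) = -11.91 - j1.504 V
Step 2 — Sum components: V_total = -34.16 + j7.487 V.
Step 3 — Convert to polar: |V_total| = 34.97 V, ∠V_total = 167.6°.

V_total = 34.97∠167.6° V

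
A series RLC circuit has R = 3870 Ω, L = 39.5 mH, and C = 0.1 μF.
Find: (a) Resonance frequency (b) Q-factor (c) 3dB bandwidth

Step 1 — Resonance condition Im(Z)=0 gives ω₀ = 1/√(LC).
Step 2 — ω₀ = 1/√(0.0395·1e-07) = 1.591e+04 rad/s.
Step 3 — f₀ = ω₀/(2π) = 2532 Hz.
Step 4 — Series Q: Q = ω₀L/R = 1.591e+04·0.0395/3870 = 0.1624.
Step 5 — 3dB bandwidth: Δω = ω₀/Q = 9.797e+04 rad/s; BW = Δω/(2π) = 1.559e+04 Hz.

(a) f₀ = 2532 Hz  (b) Q = 0.1624  (c) BW = 1.559e+04 Hz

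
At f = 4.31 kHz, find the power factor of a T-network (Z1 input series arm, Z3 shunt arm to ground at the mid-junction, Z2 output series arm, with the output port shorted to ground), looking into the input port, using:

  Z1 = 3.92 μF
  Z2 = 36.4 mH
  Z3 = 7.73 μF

Step 1 — Angular frequency: ω = 2π·f = 2π·4310 = 2.708e+04 rad/s.
Step 2 — Component impedances:
  Z1: Z = 1/(jωC) = -j/(ω·C) = 0 - j9.42 Ω
  Z2: Z = jωL = j·2.708e+04·0.0364 = 0 + j985.7 Ω
  Z3: Z = 1/(jωC) = -j/(ω·C) = 0 - j4.777 Ω
Step 3 — With the output port shorted to ground, the output series arm Z2 runs from the junction to ground; the shunt arm Z3 also runs from the junction to ground. They appear in parallel: Z3 || Z2 = 0 - j4.8 Ω.
Step 4 — Series with input arm Z1: Z_in = Z1 + (Z3 || Z2) = 0 - j14.22 Ω = 14.22∠-90.0° Ω.
Step 5 — Power factor: PF = cos(φ) = Re(Z)/|Z| = 0/14.22 = 0.
Step 6 — Type: Im(Z) = -14.22 ⇒ leading (phase φ = -90.0°).

PF = 0 (leading, φ = -90.0°)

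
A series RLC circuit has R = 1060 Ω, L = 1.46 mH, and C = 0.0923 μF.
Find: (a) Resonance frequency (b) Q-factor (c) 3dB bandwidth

Step 1 — Resonance condition Im(Z)=0 gives ω₀ = 1/√(LC).
Step 2 — ω₀ = 1/√(0.00146·9.23e-08) = 8.614e+04 rad/s.
Step 3 — f₀ = ω₀/(2π) = 1.371e+04 Hz.
Step 4 — Series Q: Q = ω₀L/R = 8.614e+04·0.00146/1060 = 0.1187.
Step 5 — 3dB bandwidth: Δω = ω₀/Q = 7.26e+05 rad/s; BW = Δω/(2π) = 1.156e+05 Hz.

(a) f₀ = 1.371e+04 Hz  (b) Q = 0.1187  (c) BW = 1.156e+05 Hz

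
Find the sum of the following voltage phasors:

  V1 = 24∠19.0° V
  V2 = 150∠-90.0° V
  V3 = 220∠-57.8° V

Step 1 — Convert each phasor to rectangular form:
  V1 = 24·(cos(19.0°) + j·sin(19.0°)) = 22.69 + j7.814 V
  V2 = 150·(cos(-90.0°) + j·sin(-90.0°)) = 0 - j150 V
  V3 = 220·(cos(-57.8°) + j·sin(-57.8°)) = 117.2 - j186.2 V
Step 2 — Sum components: V_total = 139.9 - j328.3 V.
Step 3 — Convert to polar: |V_total| = 356.9 V, ∠V_total = -66.9°.

V_total = 356.9∠-66.9° V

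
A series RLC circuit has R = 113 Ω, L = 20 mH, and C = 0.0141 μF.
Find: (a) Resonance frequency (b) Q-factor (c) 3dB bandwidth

Step 1 — Resonance: ω₀ = 1/√(LC) = 1/√(0.02·1.41e-08) = 5.955e+04 rad/s.
Step 2 — f₀ = ω₀/(2π) = 9478 Hz.
Step 3 — Series Q: Q = ω₀L/R = 5.955e+04·0.02/113 = 10.54.
Step 4 — Bandwidth: Δω = ω₀/Q = 5650 rad/s; BW = Δω/(2π) = 899.2 Hz.

(a) f₀ = 9478 Hz  (b) Q = 10.54  (c) BW = 899.2 Hz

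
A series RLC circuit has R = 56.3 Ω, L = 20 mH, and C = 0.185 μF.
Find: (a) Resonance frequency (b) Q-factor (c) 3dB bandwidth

Step 1 — Resonance: ω₀ = 1/√(LC) = 1/√(0.02·1.85e-07) = 1.644e+04 rad/s.
Step 2 — f₀ = ω₀/(2π) = 2616 Hz.
Step 3 — Series Q: Q = ω₀L/R = 1.644e+04·0.02/56.3 = 5.84.
Step 4 — Bandwidth: Δω = ω₀/Q = 2815 rad/s; BW = Δω/(2π) = 448 Hz.

(a) f₀ = 2616 Hz  (b) Q = 5.84  (c) BW = 448 Hz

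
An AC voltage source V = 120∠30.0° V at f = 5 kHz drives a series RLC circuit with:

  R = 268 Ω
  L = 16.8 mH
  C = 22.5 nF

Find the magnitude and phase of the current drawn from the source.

Step 1 — Angular frequency: ω = 2π·f = 2π·5000 = 3.142e+04 rad/s.
Step 2 — Component impedances:
  R: Z = R = 268 Ω
  L: Z = jωL = j·3.142e+04·0.0168 = 0 + j527.8 Ω
  C: Z = 1/(jωC) = -j/(ω·C) = 0 - j1415 Ω
Step 3 — Series combination: Z_total = R + L + C = 268 - j886.9 Ω = 926.5∠-73.2° Ω.
Step 4 — Source phasor: V = 120∠30.0° V = 103.9 + j60 V.
Step 5 — Ohm's law: I = V / Z_total = (103.9 + j60) / (268 - j886.9) = -0.02955 + j0.1261 A.
Step 6 — Convert to polar: |I| = 0.1295 A, ∠I = 103.2°.

I = 0.1295∠103.2° A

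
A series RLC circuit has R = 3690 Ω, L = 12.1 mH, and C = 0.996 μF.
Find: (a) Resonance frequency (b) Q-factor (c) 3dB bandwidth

Step 1 — Resonance condition Im(Z)=0 gives ω₀ = 1/√(LC).
Step 2 — ω₀ = 1/√(0.0121·9.96e-07) = 9109 rad/s.
Step 3 — f₀ = ω₀/(2π) = 1450 Hz.
Step 4 — Series Q: Q = ω₀L/R = 9109·0.0121/3690 = 0.02987.
Step 5 — 3dB bandwidth: Δω = ω₀/Q = 3.05e+05 rad/s; BW = Δω/(2π) = 4.854e+04 Hz.

(a) f₀ = 1450 Hz  (b) Q = 0.02987  (c) BW = 4.854e+04 Hz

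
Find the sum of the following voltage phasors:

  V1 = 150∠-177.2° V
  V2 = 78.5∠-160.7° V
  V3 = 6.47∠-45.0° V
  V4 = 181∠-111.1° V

Step 1 — Convert each phasor to rectangular form:
  V1 = 150·(cos(-177.2°) + j·sin(-177.2°)) = -149.8 - j7.327 V
  V2 = 78.5·(cos(-160.7°) + j·sin(-160.7°)) = -74.09 - j25.95 V
  V3 = 6.47·(cos(-45.0°) + j·sin(-45.0°)) = 4.575 - j4.575 V
  V4 = 181·(cos(-111.1°) + j·sin(-111.1°)) = -65.16 - j168.9 V
Step 2 — Sum components: V_total = -284.5 - j206.7 V.
Step 3 — Convert to polar: |V_total| = 351.7 V, ∠V_total = -144.0°.

V_total = 351.7∠-144.0° V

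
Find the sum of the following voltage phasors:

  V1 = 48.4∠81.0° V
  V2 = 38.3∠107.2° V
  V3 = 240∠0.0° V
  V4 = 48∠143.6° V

Step 1 — Convert each phasor to rectangular form:
  V1 = 48.4·(cos(81.0°) + j·sin(81.0°)) = 7.571 + j47.8 V
  V2 = 38.3·(cos(107.2°) + j·sin(107.2°)) = -11.33 + j36.59 V
  V3 = 240·(cos(0.0°) + j·sin(0.0°)) = 240 V
  V4 = 48·(cos(143.6°) + j·sin(143.6°)) = -38.63 + j28.48 V
Step 2 — Sum components: V_total = 197.6 + j112.9 V.
Step 3 — Convert to polar: |V_total| = 227.6 V, ∠V_total = 29.7°.

V_total = 227.6∠29.7° V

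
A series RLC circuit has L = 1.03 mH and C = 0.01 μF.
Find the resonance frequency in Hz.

Step 1 — Resonance condition Im(Z)=0 gives ω₀ = 1/√(LC).
Step 2 — ω₀ = 1/√(0.00103·1e-08) = 3.116e+05 rad/s.
Step 3 — f₀ = ω₀/(2π) = 4.959e+04 Hz.

f₀ = 4.959e+04 Hz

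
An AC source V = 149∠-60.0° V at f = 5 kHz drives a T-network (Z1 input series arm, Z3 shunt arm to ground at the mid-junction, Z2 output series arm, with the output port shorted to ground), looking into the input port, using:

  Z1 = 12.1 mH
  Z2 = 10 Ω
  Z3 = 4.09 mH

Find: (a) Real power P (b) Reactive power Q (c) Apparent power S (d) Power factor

Step 1 — Angular frequency: ω = 2π·f = 2π·5000 = 3.142e+04 rad/s.
Step 2 — Component impedances:
  Z1: Z = jωL = j·3.142e+04·0.0121 = 0 + j380.1 Ω
  Z2: Z = R = 10 Ω
  Z3: Z = jωL = j·3.142e+04·0.00409 = 0 + j128.5 Ω
Step 3 — With the output port shorted to ground, the output series arm Z2 runs from the junction to ground; the shunt arm Z3 also runs from the junction to ground. They appear in parallel: Z3 || Z2 = 9.94 + j0.7736 Ω.
Step 4 — Series with input arm Z1: Z_in = Z1 + (Z3 || Z2) = 9.94 + j380.9 Ω = 381∠88.5° Ω.
Step 5 — Source phasor: V = 149∠-60.0° V = 74.5 - j129 V.
Step 6 — Current: I = V / Z = -0.3334 - j0.2043 A = 0.391∠-148.5° A.
Step 7 — Complex power: S = V·I* = 1.52 + j58.25 VA.
Step 8 — Real power: P = Re(S) = 1.52 W.
Step 9 — Reactive power: Q = Im(S) = 58.25 VAR.
Step 10 — Apparent power: |S| = 58.26 VA.
Step 11 — Power factor: PF = P/|S| = 0.02609 (lagging).

(a) P = 1.52 W  (b) Q = 58.25 VAR  (c) S = 58.26 VA  (d) PF = 0.02609 (lagging)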